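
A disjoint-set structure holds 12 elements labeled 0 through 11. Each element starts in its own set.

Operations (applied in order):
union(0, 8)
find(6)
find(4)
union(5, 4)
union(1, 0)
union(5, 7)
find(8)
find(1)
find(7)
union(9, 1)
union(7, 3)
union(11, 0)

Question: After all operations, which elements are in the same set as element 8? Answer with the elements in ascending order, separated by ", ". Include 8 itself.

Answer: 0, 1, 8, 9, 11

Derivation:
Step 1: union(0, 8) -> merged; set of 0 now {0, 8}
Step 2: find(6) -> no change; set of 6 is {6}
Step 3: find(4) -> no change; set of 4 is {4}
Step 4: union(5, 4) -> merged; set of 5 now {4, 5}
Step 5: union(1, 0) -> merged; set of 1 now {0, 1, 8}
Step 6: union(5, 7) -> merged; set of 5 now {4, 5, 7}
Step 7: find(8) -> no change; set of 8 is {0, 1, 8}
Step 8: find(1) -> no change; set of 1 is {0, 1, 8}
Step 9: find(7) -> no change; set of 7 is {4, 5, 7}
Step 10: union(9, 1) -> merged; set of 9 now {0, 1, 8, 9}
Step 11: union(7, 3) -> merged; set of 7 now {3, 4, 5, 7}
Step 12: union(11, 0) -> merged; set of 11 now {0, 1, 8, 9, 11}
Component of 8: {0, 1, 8, 9, 11}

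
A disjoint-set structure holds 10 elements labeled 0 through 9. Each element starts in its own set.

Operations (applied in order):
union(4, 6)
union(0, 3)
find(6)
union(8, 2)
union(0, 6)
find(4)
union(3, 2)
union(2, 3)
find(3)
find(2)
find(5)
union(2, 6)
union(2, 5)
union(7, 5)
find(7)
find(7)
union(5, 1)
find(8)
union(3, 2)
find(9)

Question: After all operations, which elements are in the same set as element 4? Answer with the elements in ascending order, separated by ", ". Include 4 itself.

Answer: 0, 1, 2, 3, 4, 5, 6, 7, 8

Derivation:
Step 1: union(4, 6) -> merged; set of 4 now {4, 6}
Step 2: union(0, 3) -> merged; set of 0 now {0, 3}
Step 3: find(6) -> no change; set of 6 is {4, 6}
Step 4: union(8, 2) -> merged; set of 8 now {2, 8}
Step 5: union(0, 6) -> merged; set of 0 now {0, 3, 4, 6}
Step 6: find(4) -> no change; set of 4 is {0, 3, 4, 6}
Step 7: union(3, 2) -> merged; set of 3 now {0, 2, 3, 4, 6, 8}
Step 8: union(2, 3) -> already same set; set of 2 now {0, 2, 3, 4, 6, 8}
Step 9: find(3) -> no change; set of 3 is {0, 2, 3, 4, 6, 8}
Step 10: find(2) -> no change; set of 2 is {0, 2, 3, 4, 6, 8}
Step 11: find(5) -> no change; set of 5 is {5}
Step 12: union(2, 6) -> already same set; set of 2 now {0, 2, 3, 4, 6, 8}
Step 13: union(2, 5) -> merged; set of 2 now {0, 2, 3, 4, 5, 6, 8}
Step 14: union(7, 5) -> merged; set of 7 now {0, 2, 3, 4, 5, 6, 7, 8}
Step 15: find(7) -> no change; set of 7 is {0, 2, 3, 4, 5, 6, 7, 8}
Step 16: find(7) -> no change; set of 7 is {0, 2, 3, 4, 5, 6, 7, 8}
Step 17: union(5, 1) -> merged; set of 5 now {0, 1, 2, 3, 4, 5, 6, 7, 8}
Step 18: find(8) -> no change; set of 8 is {0, 1, 2, 3, 4, 5, 6, 7, 8}
Step 19: union(3, 2) -> already same set; set of 3 now {0, 1, 2, 3, 4, 5, 6, 7, 8}
Step 20: find(9) -> no change; set of 9 is {9}
Component of 4: {0, 1, 2, 3, 4, 5, 6, 7, 8}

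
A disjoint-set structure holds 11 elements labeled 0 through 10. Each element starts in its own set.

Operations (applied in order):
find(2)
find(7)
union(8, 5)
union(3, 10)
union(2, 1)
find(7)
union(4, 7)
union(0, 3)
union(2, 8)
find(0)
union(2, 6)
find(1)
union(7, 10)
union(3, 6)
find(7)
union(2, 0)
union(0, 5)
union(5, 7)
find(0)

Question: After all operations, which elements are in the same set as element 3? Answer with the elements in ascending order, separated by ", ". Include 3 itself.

Step 1: find(2) -> no change; set of 2 is {2}
Step 2: find(7) -> no change; set of 7 is {7}
Step 3: union(8, 5) -> merged; set of 8 now {5, 8}
Step 4: union(3, 10) -> merged; set of 3 now {3, 10}
Step 5: union(2, 1) -> merged; set of 2 now {1, 2}
Step 6: find(7) -> no change; set of 7 is {7}
Step 7: union(4, 7) -> merged; set of 4 now {4, 7}
Step 8: union(0, 3) -> merged; set of 0 now {0, 3, 10}
Step 9: union(2, 8) -> merged; set of 2 now {1, 2, 5, 8}
Step 10: find(0) -> no change; set of 0 is {0, 3, 10}
Step 11: union(2, 6) -> merged; set of 2 now {1, 2, 5, 6, 8}
Step 12: find(1) -> no change; set of 1 is {1, 2, 5, 6, 8}
Step 13: union(7, 10) -> merged; set of 7 now {0, 3, 4, 7, 10}
Step 14: union(3, 6) -> merged; set of 3 now {0, 1, 2, 3, 4, 5, 6, 7, 8, 10}
Step 15: find(7) -> no change; set of 7 is {0, 1, 2, 3, 4, 5, 6, 7, 8, 10}
Step 16: union(2, 0) -> already same set; set of 2 now {0, 1, 2, 3, 4, 5, 6, 7, 8, 10}
Step 17: union(0, 5) -> already same set; set of 0 now {0, 1, 2, 3, 4, 5, 6, 7, 8, 10}
Step 18: union(5, 7) -> already same set; set of 5 now {0, 1, 2, 3, 4, 5, 6, 7, 8, 10}
Step 19: find(0) -> no change; set of 0 is {0, 1, 2, 3, 4, 5, 6, 7, 8, 10}
Component of 3: {0, 1, 2, 3, 4, 5, 6, 7, 8, 10}

Answer: 0, 1, 2, 3, 4, 5, 6, 7, 8, 10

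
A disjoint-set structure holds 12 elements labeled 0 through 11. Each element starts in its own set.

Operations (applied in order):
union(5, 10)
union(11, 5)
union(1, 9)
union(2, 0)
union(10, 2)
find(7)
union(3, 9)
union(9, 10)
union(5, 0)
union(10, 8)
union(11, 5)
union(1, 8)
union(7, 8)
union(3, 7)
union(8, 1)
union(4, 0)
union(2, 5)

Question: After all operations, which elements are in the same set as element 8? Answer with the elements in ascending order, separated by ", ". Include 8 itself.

Step 1: union(5, 10) -> merged; set of 5 now {5, 10}
Step 2: union(11, 5) -> merged; set of 11 now {5, 10, 11}
Step 3: union(1, 9) -> merged; set of 1 now {1, 9}
Step 4: union(2, 0) -> merged; set of 2 now {0, 2}
Step 5: union(10, 2) -> merged; set of 10 now {0, 2, 5, 10, 11}
Step 6: find(7) -> no change; set of 7 is {7}
Step 7: union(3, 9) -> merged; set of 3 now {1, 3, 9}
Step 8: union(9, 10) -> merged; set of 9 now {0, 1, 2, 3, 5, 9, 10, 11}
Step 9: union(5, 0) -> already same set; set of 5 now {0, 1, 2, 3, 5, 9, 10, 11}
Step 10: union(10, 8) -> merged; set of 10 now {0, 1, 2, 3, 5, 8, 9, 10, 11}
Step 11: union(11, 5) -> already same set; set of 11 now {0, 1, 2, 3, 5, 8, 9, 10, 11}
Step 12: union(1, 8) -> already same set; set of 1 now {0, 1, 2, 3, 5, 8, 9, 10, 11}
Step 13: union(7, 8) -> merged; set of 7 now {0, 1, 2, 3, 5, 7, 8, 9, 10, 11}
Step 14: union(3, 7) -> already same set; set of 3 now {0, 1, 2, 3, 5, 7, 8, 9, 10, 11}
Step 15: union(8, 1) -> already same set; set of 8 now {0, 1, 2, 3, 5, 7, 8, 9, 10, 11}
Step 16: union(4, 0) -> merged; set of 4 now {0, 1, 2, 3, 4, 5, 7, 8, 9, 10, 11}
Step 17: union(2, 5) -> already same set; set of 2 now {0, 1, 2, 3, 4, 5, 7, 8, 9, 10, 11}
Component of 8: {0, 1, 2, 3, 4, 5, 7, 8, 9, 10, 11}

Answer: 0, 1, 2, 3, 4, 5, 7, 8, 9, 10, 11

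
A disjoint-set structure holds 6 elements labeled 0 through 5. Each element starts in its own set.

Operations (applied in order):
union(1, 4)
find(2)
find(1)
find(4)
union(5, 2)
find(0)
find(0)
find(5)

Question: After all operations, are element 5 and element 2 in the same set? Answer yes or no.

Answer: yes

Derivation:
Step 1: union(1, 4) -> merged; set of 1 now {1, 4}
Step 2: find(2) -> no change; set of 2 is {2}
Step 3: find(1) -> no change; set of 1 is {1, 4}
Step 4: find(4) -> no change; set of 4 is {1, 4}
Step 5: union(5, 2) -> merged; set of 5 now {2, 5}
Step 6: find(0) -> no change; set of 0 is {0}
Step 7: find(0) -> no change; set of 0 is {0}
Step 8: find(5) -> no change; set of 5 is {2, 5}
Set of 5: {2, 5}; 2 is a member.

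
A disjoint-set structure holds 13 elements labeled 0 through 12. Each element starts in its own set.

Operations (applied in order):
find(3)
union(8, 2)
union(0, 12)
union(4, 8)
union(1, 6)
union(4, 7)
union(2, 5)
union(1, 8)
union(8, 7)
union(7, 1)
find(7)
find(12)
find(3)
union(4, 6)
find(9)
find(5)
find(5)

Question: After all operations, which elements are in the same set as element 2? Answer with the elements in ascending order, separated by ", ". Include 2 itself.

Answer: 1, 2, 4, 5, 6, 7, 8

Derivation:
Step 1: find(3) -> no change; set of 3 is {3}
Step 2: union(8, 2) -> merged; set of 8 now {2, 8}
Step 3: union(0, 12) -> merged; set of 0 now {0, 12}
Step 4: union(4, 8) -> merged; set of 4 now {2, 4, 8}
Step 5: union(1, 6) -> merged; set of 1 now {1, 6}
Step 6: union(4, 7) -> merged; set of 4 now {2, 4, 7, 8}
Step 7: union(2, 5) -> merged; set of 2 now {2, 4, 5, 7, 8}
Step 8: union(1, 8) -> merged; set of 1 now {1, 2, 4, 5, 6, 7, 8}
Step 9: union(8, 7) -> already same set; set of 8 now {1, 2, 4, 5, 6, 7, 8}
Step 10: union(7, 1) -> already same set; set of 7 now {1, 2, 4, 5, 6, 7, 8}
Step 11: find(7) -> no change; set of 7 is {1, 2, 4, 5, 6, 7, 8}
Step 12: find(12) -> no change; set of 12 is {0, 12}
Step 13: find(3) -> no change; set of 3 is {3}
Step 14: union(4, 6) -> already same set; set of 4 now {1, 2, 4, 5, 6, 7, 8}
Step 15: find(9) -> no change; set of 9 is {9}
Step 16: find(5) -> no change; set of 5 is {1, 2, 4, 5, 6, 7, 8}
Step 17: find(5) -> no change; set of 5 is {1, 2, 4, 5, 6, 7, 8}
Component of 2: {1, 2, 4, 5, 6, 7, 8}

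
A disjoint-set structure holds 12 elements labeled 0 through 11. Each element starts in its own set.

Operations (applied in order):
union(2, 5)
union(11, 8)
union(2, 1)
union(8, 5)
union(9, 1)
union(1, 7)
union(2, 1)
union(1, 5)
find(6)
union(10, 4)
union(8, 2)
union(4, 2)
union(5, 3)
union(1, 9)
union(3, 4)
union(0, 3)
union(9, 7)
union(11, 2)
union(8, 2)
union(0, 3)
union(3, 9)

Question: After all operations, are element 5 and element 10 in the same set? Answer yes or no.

Answer: yes

Derivation:
Step 1: union(2, 5) -> merged; set of 2 now {2, 5}
Step 2: union(11, 8) -> merged; set of 11 now {8, 11}
Step 3: union(2, 1) -> merged; set of 2 now {1, 2, 5}
Step 4: union(8, 5) -> merged; set of 8 now {1, 2, 5, 8, 11}
Step 5: union(9, 1) -> merged; set of 9 now {1, 2, 5, 8, 9, 11}
Step 6: union(1, 7) -> merged; set of 1 now {1, 2, 5, 7, 8, 9, 11}
Step 7: union(2, 1) -> already same set; set of 2 now {1, 2, 5, 7, 8, 9, 11}
Step 8: union(1, 5) -> already same set; set of 1 now {1, 2, 5, 7, 8, 9, 11}
Step 9: find(6) -> no change; set of 6 is {6}
Step 10: union(10, 4) -> merged; set of 10 now {4, 10}
Step 11: union(8, 2) -> already same set; set of 8 now {1, 2, 5, 7, 8, 9, 11}
Step 12: union(4, 2) -> merged; set of 4 now {1, 2, 4, 5, 7, 8, 9, 10, 11}
Step 13: union(5, 3) -> merged; set of 5 now {1, 2, 3, 4, 5, 7, 8, 9, 10, 11}
Step 14: union(1, 9) -> already same set; set of 1 now {1, 2, 3, 4, 5, 7, 8, 9, 10, 11}
Step 15: union(3, 4) -> already same set; set of 3 now {1, 2, 3, 4, 5, 7, 8, 9, 10, 11}
Step 16: union(0, 3) -> merged; set of 0 now {0, 1, 2, 3, 4, 5, 7, 8, 9, 10, 11}
Step 17: union(9, 7) -> already same set; set of 9 now {0, 1, 2, 3, 4, 5, 7, 8, 9, 10, 11}
Step 18: union(11, 2) -> already same set; set of 11 now {0, 1, 2, 3, 4, 5, 7, 8, 9, 10, 11}
Step 19: union(8, 2) -> already same set; set of 8 now {0, 1, 2, 3, 4, 5, 7, 8, 9, 10, 11}
Step 20: union(0, 3) -> already same set; set of 0 now {0, 1, 2, 3, 4, 5, 7, 8, 9, 10, 11}
Step 21: union(3, 9) -> already same set; set of 3 now {0, 1, 2, 3, 4, 5, 7, 8, 9, 10, 11}
Set of 5: {0, 1, 2, 3, 4, 5, 7, 8, 9, 10, 11}; 10 is a member.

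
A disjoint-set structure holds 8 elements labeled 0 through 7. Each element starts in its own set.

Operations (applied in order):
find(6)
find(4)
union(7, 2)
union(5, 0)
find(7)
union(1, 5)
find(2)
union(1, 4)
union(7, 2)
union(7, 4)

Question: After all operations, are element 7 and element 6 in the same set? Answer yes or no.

Answer: no

Derivation:
Step 1: find(6) -> no change; set of 6 is {6}
Step 2: find(4) -> no change; set of 4 is {4}
Step 3: union(7, 2) -> merged; set of 7 now {2, 7}
Step 4: union(5, 0) -> merged; set of 5 now {0, 5}
Step 5: find(7) -> no change; set of 7 is {2, 7}
Step 6: union(1, 5) -> merged; set of 1 now {0, 1, 5}
Step 7: find(2) -> no change; set of 2 is {2, 7}
Step 8: union(1, 4) -> merged; set of 1 now {0, 1, 4, 5}
Step 9: union(7, 2) -> already same set; set of 7 now {2, 7}
Step 10: union(7, 4) -> merged; set of 7 now {0, 1, 2, 4, 5, 7}
Set of 7: {0, 1, 2, 4, 5, 7}; 6 is not a member.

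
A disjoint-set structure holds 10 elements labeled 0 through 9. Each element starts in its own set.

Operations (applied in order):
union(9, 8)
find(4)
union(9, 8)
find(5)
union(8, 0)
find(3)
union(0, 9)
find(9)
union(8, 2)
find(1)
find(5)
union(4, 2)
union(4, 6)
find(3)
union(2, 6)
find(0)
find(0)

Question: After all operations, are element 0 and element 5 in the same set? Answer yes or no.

Step 1: union(9, 8) -> merged; set of 9 now {8, 9}
Step 2: find(4) -> no change; set of 4 is {4}
Step 3: union(9, 8) -> already same set; set of 9 now {8, 9}
Step 4: find(5) -> no change; set of 5 is {5}
Step 5: union(8, 0) -> merged; set of 8 now {0, 8, 9}
Step 6: find(3) -> no change; set of 3 is {3}
Step 7: union(0, 9) -> already same set; set of 0 now {0, 8, 9}
Step 8: find(9) -> no change; set of 9 is {0, 8, 9}
Step 9: union(8, 2) -> merged; set of 8 now {0, 2, 8, 9}
Step 10: find(1) -> no change; set of 1 is {1}
Step 11: find(5) -> no change; set of 5 is {5}
Step 12: union(4, 2) -> merged; set of 4 now {0, 2, 4, 8, 9}
Step 13: union(4, 6) -> merged; set of 4 now {0, 2, 4, 6, 8, 9}
Step 14: find(3) -> no change; set of 3 is {3}
Step 15: union(2, 6) -> already same set; set of 2 now {0, 2, 4, 6, 8, 9}
Step 16: find(0) -> no change; set of 0 is {0, 2, 4, 6, 8, 9}
Step 17: find(0) -> no change; set of 0 is {0, 2, 4, 6, 8, 9}
Set of 0: {0, 2, 4, 6, 8, 9}; 5 is not a member.

Answer: no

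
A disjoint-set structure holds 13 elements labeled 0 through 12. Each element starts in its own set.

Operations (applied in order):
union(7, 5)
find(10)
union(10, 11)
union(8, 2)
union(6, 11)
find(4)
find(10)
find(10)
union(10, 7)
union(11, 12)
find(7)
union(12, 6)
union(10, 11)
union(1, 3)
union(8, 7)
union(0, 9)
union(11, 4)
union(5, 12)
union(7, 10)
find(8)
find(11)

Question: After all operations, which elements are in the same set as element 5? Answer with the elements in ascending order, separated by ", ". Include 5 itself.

Answer: 2, 4, 5, 6, 7, 8, 10, 11, 12

Derivation:
Step 1: union(7, 5) -> merged; set of 7 now {5, 7}
Step 2: find(10) -> no change; set of 10 is {10}
Step 3: union(10, 11) -> merged; set of 10 now {10, 11}
Step 4: union(8, 2) -> merged; set of 8 now {2, 8}
Step 5: union(6, 11) -> merged; set of 6 now {6, 10, 11}
Step 6: find(4) -> no change; set of 4 is {4}
Step 7: find(10) -> no change; set of 10 is {6, 10, 11}
Step 8: find(10) -> no change; set of 10 is {6, 10, 11}
Step 9: union(10, 7) -> merged; set of 10 now {5, 6, 7, 10, 11}
Step 10: union(11, 12) -> merged; set of 11 now {5, 6, 7, 10, 11, 12}
Step 11: find(7) -> no change; set of 7 is {5, 6, 7, 10, 11, 12}
Step 12: union(12, 6) -> already same set; set of 12 now {5, 6, 7, 10, 11, 12}
Step 13: union(10, 11) -> already same set; set of 10 now {5, 6, 7, 10, 11, 12}
Step 14: union(1, 3) -> merged; set of 1 now {1, 3}
Step 15: union(8, 7) -> merged; set of 8 now {2, 5, 6, 7, 8, 10, 11, 12}
Step 16: union(0, 9) -> merged; set of 0 now {0, 9}
Step 17: union(11, 4) -> merged; set of 11 now {2, 4, 5, 6, 7, 8, 10, 11, 12}
Step 18: union(5, 12) -> already same set; set of 5 now {2, 4, 5, 6, 7, 8, 10, 11, 12}
Step 19: union(7, 10) -> already same set; set of 7 now {2, 4, 5, 6, 7, 8, 10, 11, 12}
Step 20: find(8) -> no change; set of 8 is {2, 4, 5, 6, 7, 8, 10, 11, 12}
Step 21: find(11) -> no change; set of 11 is {2, 4, 5, 6, 7, 8, 10, 11, 12}
Component of 5: {2, 4, 5, 6, 7, 8, 10, 11, 12}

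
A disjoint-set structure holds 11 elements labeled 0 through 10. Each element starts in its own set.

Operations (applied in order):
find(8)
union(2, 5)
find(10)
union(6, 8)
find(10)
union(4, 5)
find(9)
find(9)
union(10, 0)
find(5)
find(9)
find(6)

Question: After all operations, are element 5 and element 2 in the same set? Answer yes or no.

Answer: yes

Derivation:
Step 1: find(8) -> no change; set of 8 is {8}
Step 2: union(2, 5) -> merged; set of 2 now {2, 5}
Step 3: find(10) -> no change; set of 10 is {10}
Step 4: union(6, 8) -> merged; set of 6 now {6, 8}
Step 5: find(10) -> no change; set of 10 is {10}
Step 6: union(4, 5) -> merged; set of 4 now {2, 4, 5}
Step 7: find(9) -> no change; set of 9 is {9}
Step 8: find(9) -> no change; set of 9 is {9}
Step 9: union(10, 0) -> merged; set of 10 now {0, 10}
Step 10: find(5) -> no change; set of 5 is {2, 4, 5}
Step 11: find(9) -> no change; set of 9 is {9}
Step 12: find(6) -> no change; set of 6 is {6, 8}
Set of 5: {2, 4, 5}; 2 is a member.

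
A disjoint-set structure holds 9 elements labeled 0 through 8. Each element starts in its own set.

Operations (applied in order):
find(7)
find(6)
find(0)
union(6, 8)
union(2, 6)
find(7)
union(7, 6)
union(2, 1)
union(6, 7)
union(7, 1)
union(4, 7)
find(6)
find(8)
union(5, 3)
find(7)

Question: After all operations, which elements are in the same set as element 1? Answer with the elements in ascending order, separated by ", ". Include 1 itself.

Answer: 1, 2, 4, 6, 7, 8

Derivation:
Step 1: find(7) -> no change; set of 7 is {7}
Step 2: find(6) -> no change; set of 6 is {6}
Step 3: find(0) -> no change; set of 0 is {0}
Step 4: union(6, 8) -> merged; set of 6 now {6, 8}
Step 5: union(2, 6) -> merged; set of 2 now {2, 6, 8}
Step 6: find(7) -> no change; set of 7 is {7}
Step 7: union(7, 6) -> merged; set of 7 now {2, 6, 7, 8}
Step 8: union(2, 1) -> merged; set of 2 now {1, 2, 6, 7, 8}
Step 9: union(6, 7) -> already same set; set of 6 now {1, 2, 6, 7, 8}
Step 10: union(7, 1) -> already same set; set of 7 now {1, 2, 6, 7, 8}
Step 11: union(4, 7) -> merged; set of 4 now {1, 2, 4, 6, 7, 8}
Step 12: find(6) -> no change; set of 6 is {1, 2, 4, 6, 7, 8}
Step 13: find(8) -> no change; set of 8 is {1, 2, 4, 6, 7, 8}
Step 14: union(5, 3) -> merged; set of 5 now {3, 5}
Step 15: find(7) -> no change; set of 7 is {1, 2, 4, 6, 7, 8}
Component of 1: {1, 2, 4, 6, 7, 8}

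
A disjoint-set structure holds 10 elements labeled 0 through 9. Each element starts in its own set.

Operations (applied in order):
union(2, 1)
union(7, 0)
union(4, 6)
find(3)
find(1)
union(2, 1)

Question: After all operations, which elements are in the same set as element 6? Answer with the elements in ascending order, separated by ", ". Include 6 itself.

Step 1: union(2, 1) -> merged; set of 2 now {1, 2}
Step 2: union(7, 0) -> merged; set of 7 now {0, 7}
Step 3: union(4, 6) -> merged; set of 4 now {4, 6}
Step 4: find(3) -> no change; set of 3 is {3}
Step 5: find(1) -> no change; set of 1 is {1, 2}
Step 6: union(2, 1) -> already same set; set of 2 now {1, 2}
Component of 6: {4, 6}

Answer: 4, 6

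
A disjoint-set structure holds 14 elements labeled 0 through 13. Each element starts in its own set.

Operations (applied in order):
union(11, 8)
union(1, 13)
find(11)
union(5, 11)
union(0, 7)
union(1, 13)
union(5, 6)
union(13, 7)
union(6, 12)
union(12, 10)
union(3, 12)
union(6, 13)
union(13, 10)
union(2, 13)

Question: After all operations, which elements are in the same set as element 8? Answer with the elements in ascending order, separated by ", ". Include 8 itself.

Answer: 0, 1, 2, 3, 5, 6, 7, 8, 10, 11, 12, 13

Derivation:
Step 1: union(11, 8) -> merged; set of 11 now {8, 11}
Step 2: union(1, 13) -> merged; set of 1 now {1, 13}
Step 3: find(11) -> no change; set of 11 is {8, 11}
Step 4: union(5, 11) -> merged; set of 5 now {5, 8, 11}
Step 5: union(0, 7) -> merged; set of 0 now {0, 7}
Step 6: union(1, 13) -> already same set; set of 1 now {1, 13}
Step 7: union(5, 6) -> merged; set of 5 now {5, 6, 8, 11}
Step 8: union(13, 7) -> merged; set of 13 now {0, 1, 7, 13}
Step 9: union(6, 12) -> merged; set of 6 now {5, 6, 8, 11, 12}
Step 10: union(12, 10) -> merged; set of 12 now {5, 6, 8, 10, 11, 12}
Step 11: union(3, 12) -> merged; set of 3 now {3, 5, 6, 8, 10, 11, 12}
Step 12: union(6, 13) -> merged; set of 6 now {0, 1, 3, 5, 6, 7, 8, 10, 11, 12, 13}
Step 13: union(13, 10) -> already same set; set of 13 now {0, 1, 3, 5, 6, 7, 8, 10, 11, 12, 13}
Step 14: union(2, 13) -> merged; set of 2 now {0, 1, 2, 3, 5, 6, 7, 8, 10, 11, 12, 13}
Component of 8: {0, 1, 2, 3, 5, 6, 7, 8, 10, 11, 12, 13}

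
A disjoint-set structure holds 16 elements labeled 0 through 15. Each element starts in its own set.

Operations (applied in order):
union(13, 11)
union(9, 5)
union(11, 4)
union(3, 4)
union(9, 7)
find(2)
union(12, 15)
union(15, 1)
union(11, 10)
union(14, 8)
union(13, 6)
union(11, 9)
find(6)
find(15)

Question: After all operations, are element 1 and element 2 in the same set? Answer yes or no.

Answer: no

Derivation:
Step 1: union(13, 11) -> merged; set of 13 now {11, 13}
Step 2: union(9, 5) -> merged; set of 9 now {5, 9}
Step 3: union(11, 4) -> merged; set of 11 now {4, 11, 13}
Step 4: union(3, 4) -> merged; set of 3 now {3, 4, 11, 13}
Step 5: union(9, 7) -> merged; set of 9 now {5, 7, 9}
Step 6: find(2) -> no change; set of 2 is {2}
Step 7: union(12, 15) -> merged; set of 12 now {12, 15}
Step 8: union(15, 1) -> merged; set of 15 now {1, 12, 15}
Step 9: union(11, 10) -> merged; set of 11 now {3, 4, 10, 11, 13}
Step 10: union(14, 8) -> merged; set of 14 now {8, 14}
Step 11: union(13, 6) -> merged; set of 13 now {3, 4, 6, 10, 11, 13}
Step 12: union(11, 9) -> merged; set of 11 now {3, 4, 5, 6, 7, 9, 10, 11, 13}
Step 13: find(6) -> no change; set of 6 is {3, 4, 5, 6, 7, 9, 10, 11, 13}
Step 14: find(15) -> no change; set of 15 is {1, 12, 15}
Set of 1: {1, 12, 15}; 2 is not a member.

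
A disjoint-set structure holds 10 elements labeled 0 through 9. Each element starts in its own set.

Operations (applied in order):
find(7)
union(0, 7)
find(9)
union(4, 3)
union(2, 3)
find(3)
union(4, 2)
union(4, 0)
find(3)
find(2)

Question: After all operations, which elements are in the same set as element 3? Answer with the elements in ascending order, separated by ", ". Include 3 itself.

Answer: 0, 2, 3, 4, 7

Derivation:
Step 1: find(7) -> no change; set of 7 is {7}
Step 2: union(0, 7) -> merged; set of 0 now {0, 7}
Step 3: find(9) -> no change; set of 9 is {9}
Step 4: union(4, 3) -> merged; set of 4 now {3, 4}
Step 5: union(2, 3) -> merged; set of 2 now {2, 3, 4}
Step 6: find(3) -> no change; set of 3 is {2, 3, 4}
Step 7: union(4, 2) -> already same set; set of 4 now {2, 3, 4}
Step 8: union(4, 0) -> merged; set of 4 now {0, 2, 3, 4, 7}
Step 9: find(3) -> no change; set of 3 is {0, 2, 3, 4, 7}
Step 10: find(2) -> no change; set of 2 is {0, 2, 3, 4, 7}
Component of 3: {0, 2, 3, 4, 7}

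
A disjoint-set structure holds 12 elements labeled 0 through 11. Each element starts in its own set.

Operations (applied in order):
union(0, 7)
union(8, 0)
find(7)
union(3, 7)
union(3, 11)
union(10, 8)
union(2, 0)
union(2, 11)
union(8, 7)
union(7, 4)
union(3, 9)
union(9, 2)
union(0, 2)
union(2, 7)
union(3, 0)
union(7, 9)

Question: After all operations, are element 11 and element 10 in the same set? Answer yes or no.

Step 1: union(0, 7) -> merged; set of 0 now {0, 7}
Step 2: union(8, 0) -> merged; set of 8 now {0, 7, 8}
Step 3: find(7) -> no change; set of 7 is {0, 7, 8}
Step 4: union(3, 7) -> merged; set of 3 now {0, 3, 7, 8}
Step 5: union(3, 11) -> merged; set of 3 now {0, 3, 7, 8, 11}
Step 6: union(10, 8) -> merged; set of 10 now {0, 3, 7, 8, 10, 11}
Step 7: union(2, 0) -> merged; set of 2 now {0, 2, 3, 7, 8, 10, 11}
Step 8: union(2, 11) -> already same set; set of 2 now {0, 2, 3, 7, 8, 10, 11}
Step 9: union(8, 7) -> already same set; set of 8 now {0, 2, 3, 7, 8, 10, 11}
Step 10: union(7, 4) -> merged; set of 7 now {0, 2, 3, 4, 7, 8, 10, 11}
Step 11: union(3, 9) -> merged; set of 3 now {0, 2, 3, 4, 7, 8, 9, 10, 11}
Step 12: union(9, 2) -> already same set; set of 9 now {0, 2, 3, 4, 7, 8, 9, 10, 11}
Step 13: union(0, 2) -> already same set; set of 0 now {0, 2, 3, 4, 7, 8, 9, 10, 11}
Step 14: union(2, 7) -> already same set; set of 2 now {0, 2, 3, 4, 7, 8, 9, 10, 11}
Step 15: union(3, 0) -> already same set; set of 3 now {0, 2, 3, 4, 7, 8, 9, 10, 11}
Step 16: union(7, 9) -> already same set; set of 7 now {0, 2, 3, 4, 7, 8, 9, 10, 11}
Set of 11: {0, 2, 3, 4, 7, 8, 9, 10, 11}; 10 is a member.

Answer: yes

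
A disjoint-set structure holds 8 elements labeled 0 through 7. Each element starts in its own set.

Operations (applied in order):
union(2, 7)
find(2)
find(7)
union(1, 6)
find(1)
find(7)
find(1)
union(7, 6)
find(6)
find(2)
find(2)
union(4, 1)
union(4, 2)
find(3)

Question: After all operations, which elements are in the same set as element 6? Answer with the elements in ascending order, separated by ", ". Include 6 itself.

Step 1: union(2, 7) -> merged; set of 2 now {2, 7}
Step 2: find(2) -> no change; set of 2 is {2, 7}
Step 3: find(7) -> no change; set of 7 is {2, 7}
Step 4: union(1, 6) -> merged; set of 1 now {1, 6}
Step 5: find(1) -> no change; set of 1 is {1, 6}
Step 6: find(7) -> no change; set of 7 is {2, 7}
Step 7: find(1) -> no change; set of 1 is {1, 6}
Step 8: union(7, 6) -> merged; set of 7 now {1, 2, 6, 7}
Step 9: find(6) -> no change; set of 6 is {1, 2, 6, 7}
Step 10: find(2) -> no change; set of 2 is {1, 2, 6, 7}
Step 11: find(2) -> no change; set of 2 is {1, 2, 6, 7}
Step 12: union(4, 1) -> merged; set of 4 now {1, 2, 4, 6, 7}
Step 13: union(4, 2) -> already same set; set of 4 now {1, 2, 4, 6, 7}
Step 14: find(3) -> no change; set of 3 is {3}
Component of 6: {1, 2, 4, 6, 7}

Answer: 1, 2, 4, 6, 7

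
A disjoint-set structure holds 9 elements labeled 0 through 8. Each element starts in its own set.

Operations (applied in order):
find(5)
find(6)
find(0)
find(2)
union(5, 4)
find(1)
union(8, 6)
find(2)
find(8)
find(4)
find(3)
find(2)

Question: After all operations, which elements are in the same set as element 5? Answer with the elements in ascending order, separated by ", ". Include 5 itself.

Step 1: find(5) -> no change; set of 5 is {5}
Step 2: find(6) -> no change; set of 6 is {6}
Step 3: find(0) -> no change; set of 0 is {0}
Step 4: find(2) -> no change; set of 2 is {2}
Step 5: union(5, 4) -> merged; set of 5 now {4, 5}
Step 6: find(1) -> no change; set of 1 is {1}
Step 7: union(8, 6) -> merged; set of 8 now {6, 8}
Step 8: find(2) -> no change; set of 2 is {2}
Step 9: find(8) -> no change; set of 8 is {6, 8}
Step 10: find(4) -> no change; set of 4 is {4, 5}
Step 11: find(3) -> no change; set of 3 is {3}
Step 12: find(2) -> no change; set of 2 is {2}
Component of 5: {4, 5}

Answer: 4, 5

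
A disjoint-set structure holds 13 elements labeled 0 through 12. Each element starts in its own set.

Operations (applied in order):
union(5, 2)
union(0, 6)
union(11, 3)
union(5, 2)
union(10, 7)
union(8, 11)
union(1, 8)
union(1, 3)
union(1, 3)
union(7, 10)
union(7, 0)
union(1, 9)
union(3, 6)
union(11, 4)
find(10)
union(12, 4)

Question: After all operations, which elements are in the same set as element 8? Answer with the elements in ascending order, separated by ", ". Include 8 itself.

Answer: 0, 1, 3, 4, 6, 7, 8, 9, 10, 11, 12

Derivation:
Step 1: union(5, 2) -> merged; set of 5 now {2, 5}
Step 2: union(0, 6) -> merged; set of 0 now {0, 6}
Step 3: union(11, 3) -> merged; set of 11 now {3, 11}
Step 4: union(5, 2) -> already same set; set of 5 now {2, 5}
Step 5: union(10, 7) -> merged; set of 10 now {7, 10}
Step 6: union(8, 11) -> merged; set of 8 now {3, 8, 11}
Step 7: union(1, 8) -> merged; set of 1 now {1, 3, 8, 11}
Step 8: union(1, 3) -> already same set; set of 1 now {1, 3, 8, 11}
Step 9: union(1, 3) -> already same set; set of 1 now {1, 3, 8, 11}
Step 10: union(7, 10) -> already same set; set of 7 now {7, 10}
Step 11: union(7, 0) -> merged; set of 7 now {0, 6, 7, 10}
Step 12: union(1, 9) -> merged; set of 1 now {1, 3, 8, 9, 11}
Step 13: union(3, 6) -> merged; set of 3 now {0, 1, 3, 6, 7, 8, 9, 10, 11}
Step 14: union(11, 4) -> merged; set of 11 now {0, 1, 3, 4, 6, 7, 8, 9, 10, 11}
Step 15: find(10) -> no change; set of 10 is {0, 1, 3, 4, 6, 7, 8, 9, 10, 11}
Step 16: union(12, 4) -> merged; set of 12 now {0, 1, 3, 4, 6, 7, 8, 9, 10, 11, 12}
Component of 8: {0, 1, 3, 4, 6, 7, 8, 9, 10, 11, 12}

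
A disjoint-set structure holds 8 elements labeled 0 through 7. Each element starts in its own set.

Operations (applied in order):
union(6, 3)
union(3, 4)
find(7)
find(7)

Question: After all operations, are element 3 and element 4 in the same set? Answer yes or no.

Answer: yes

Derivation:
Step 1: union(6, 3) -> merged; set of 6 now {3, 6}
Step 2: union(3, 4) -> merged; set of 3 now {3, 4, 6}
Step 3: find(7) -> no change; set of 7 is {7}
Step 4: find(7) -> no change; set of 7 is {7}
Set of 3: {3, 4, 6}; 4 is a member.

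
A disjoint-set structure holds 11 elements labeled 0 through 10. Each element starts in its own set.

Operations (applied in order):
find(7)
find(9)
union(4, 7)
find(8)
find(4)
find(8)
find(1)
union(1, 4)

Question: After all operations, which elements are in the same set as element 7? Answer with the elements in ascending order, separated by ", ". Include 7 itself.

Answer: 1, 4, 7

Derivation:
Step 1: find(7) -> no change; set of 7 is {7}
Step 2: find(9) -> no change; set of 9 is {9}
Step 3: union(4, 7) -> merged; set of 4 now {4, 7}
Step 4: find(8) -> no change; set of 8 is {8}
Step 5: find(4) -> no change; set of 4 is {4, 7}
Step 6: find(8) -> no change; set of 8 is {8}
Step 7: find(1) -> no change; set of 1 is {1}
Step 8: union(1, 4) -> merged; set of 1 now {1, 4, 7}
Component of 7: {1, 4, 7}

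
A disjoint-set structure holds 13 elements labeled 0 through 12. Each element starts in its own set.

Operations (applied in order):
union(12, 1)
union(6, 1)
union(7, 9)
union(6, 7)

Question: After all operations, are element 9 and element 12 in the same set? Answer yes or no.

Step 1: union(12, 1) -> merged; set of 12 now {1, 12}
Step 2: union(6, 1) -> merged; set of 6 now {1, 6, 12}
Step 3: union(7, 9) -> merged; set of 7 now {7, 9}
Step 4: union(6, 7) -> merged; set of 6 now {1, 6, 7, 9, 12}
Set of 9: {1, 6, 7, 9, 12}; 12 is a member.

Answer: yes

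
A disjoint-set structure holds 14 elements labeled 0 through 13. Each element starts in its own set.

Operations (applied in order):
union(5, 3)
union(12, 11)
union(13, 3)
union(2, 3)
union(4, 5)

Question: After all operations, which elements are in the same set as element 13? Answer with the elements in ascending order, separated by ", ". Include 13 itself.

Step 1: union(5, 3) -> merged; set of 5 now {3, 5}
Step 2: union(12, 11) -> merged; set of 12 now {11, 12}
Step 3: union(13, 3) -> merged; set of 13 now {3, 5, 13}
Step 4: union(2, 3) -> merged; set of 2 now {2, 3, 5, 13}
Step 5: union(4, 5) -> merged; set of 4 now {2, 3, 4, 5, 13}
Component of 13: {2, 3, 4, 5, 13}

Answer: 2, 3, 4, 5, 13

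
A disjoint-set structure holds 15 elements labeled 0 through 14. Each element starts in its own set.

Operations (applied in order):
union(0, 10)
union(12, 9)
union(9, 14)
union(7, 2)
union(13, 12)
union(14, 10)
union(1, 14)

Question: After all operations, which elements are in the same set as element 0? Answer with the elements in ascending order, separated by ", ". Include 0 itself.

Step 1: union(0, 10) -> merged; set of 0 now {0, 10}
Step 2: union(12, 9) -> merged; set of 12 now {9, 12}
Step 3: union(9, 14) -> merged; set of 9 now {9, 12, 14}
Step 4: union(7, 2) -> merged; set of 7 now {2, 7}
Step 5: union(13, 12) -> merged; set of 13 now {9, 12, 13, 14}
Step 6: union(14, 10) -> merged; set of 14 now {0, 9, 10, 12, 13, 14}
Step 7: union(1, 14) -> merged; set of 1 now {0, 1, 9, 10, 12, 13, 14}
Component of 0: {0, 1, 9, 10, 12, 13, 14}

Answer: 0, 1, 9, 10, 12, 13, 14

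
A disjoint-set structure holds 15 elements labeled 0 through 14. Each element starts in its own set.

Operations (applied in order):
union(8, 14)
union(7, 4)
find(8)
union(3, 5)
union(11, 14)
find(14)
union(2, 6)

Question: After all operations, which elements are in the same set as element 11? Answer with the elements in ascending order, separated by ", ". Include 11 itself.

Answer: 8, 11, 14

Derivation:
Step 1: union(8, 14) -> merged; set of 8 now {8, 14}
Step 2: union(7, 4) -> merged; set of 7 now {4, 7}
Step 3: find(8) -> no change; set of 8 is {8, 14}
Step 4: union(3, 5) -> merged; set of 3 now {3, 5}
Step 5: union(11, 14) -> merged; set of 11 now {8, 11, 14}
Step 6: find(14) -> no change; set of 14 is {8, 11, 14}
Step 7: union(2, 6) -> merged; set of 2 now {2, 6}
Component of 11: {8, 11, 14}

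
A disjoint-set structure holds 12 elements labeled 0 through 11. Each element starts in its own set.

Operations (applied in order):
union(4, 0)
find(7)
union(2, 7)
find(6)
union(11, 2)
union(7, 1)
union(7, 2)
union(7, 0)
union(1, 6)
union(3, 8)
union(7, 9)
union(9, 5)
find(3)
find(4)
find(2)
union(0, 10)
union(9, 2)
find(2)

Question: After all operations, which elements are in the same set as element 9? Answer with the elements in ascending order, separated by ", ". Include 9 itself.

Answer: 0, 1, 2, 4, 5, 6, 7, 9, 10, 11

Derivation:
Step 1: union(4, 0) -> merged; set of 4 now {0, 4}
Step 2: find(7) -> no change; set of 7 is {7}
Step 3: union(2, 7) -> merged; set of 2 now {2, 7}
Step 4: find(6) -> no change; set of 6 is {6}
Step 5: union(11, 2) -> merged; set of 11 now {2, 7, 11}
Step 6: union(7, 1) -> merged; set of 7 now {1, 2, 7, 11}
Step 7: union(7, 2) -> already same set; set of 7 now {1, 2, 7, 11}
Step 8: union(7, 0) -> merged; set of 7 now {0, 1, 2, 4, 7, 11}
Step 9: union(1, 6) -> merged; set of 1 now {0, 1, 2, 4, 6, 7, 11}
Step 10: union(3, 8) -> merged; set of 3 now {3, 8}
Step 11: union(7, 9) -> merged; set of 7 now {0, 1, 2, 4, 6, 7, 9, 11}
Step 12: union(9, 5) -> merged; set of 9 now {0, 1, 2, 4, 5, 6, 7, 9, 11}
Step 13: find(3) -> no change; set of 3 is {3, 8}
Step 14: find(4) -> no change; set of 4 is {0, 1, 2, 4, 5, 6, 7, 9, 11}
Step 15: find(2) -> no change; set of 2 is {0, 1, 2, 4, 5, 6, 7, 9, 11}
Step 16: union(0, 10) -> merged; set of 0 now {0, 1, 2, 4, 5, 6, 7, 9, 10, 11}
Step 17: union(9, 2) -> already same set; set of 9 now {0, 1, 2, 4, 5, 6, 7, 9, 10, 11}
Step 18: find(2) -> no change; set of 2 is {0, 1, 2, 4, 5, 6, 7, 9, 10, 11}
Component of 9: {0, 1, 2, 4, 5, 6, 7, 9, 10, 11}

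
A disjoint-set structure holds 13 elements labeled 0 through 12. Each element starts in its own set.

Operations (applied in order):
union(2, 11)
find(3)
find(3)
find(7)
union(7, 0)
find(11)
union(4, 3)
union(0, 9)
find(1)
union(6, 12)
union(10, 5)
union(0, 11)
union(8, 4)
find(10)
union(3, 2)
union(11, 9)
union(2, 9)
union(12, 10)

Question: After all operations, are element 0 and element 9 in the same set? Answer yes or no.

Answer: yes

Derivation:
Step 1: union(2, 11) -> merged; set of 2 now {2, 11}
Step 2: find(3) -> no change; set of 3 is {3}
Step 3: find(3) -> no change; set of 3 is {3}
Step 4: find(7) -> no change; set of 7 is {7}
Step 5: union(7, 0) -> merged; set of 7 now {0, 7}
Step 6: find(11) -> no change; set of 11 is {2, 11}
Step 7: union(4, 3) -> merged; set of 4 now {3, 4}
Step 8: union(0, 9) -> merged; set of 0 now {0, 7, 9}
Step 9: find(1) -> no change; set of 1 is {1}
Step 10: union(6, 12) -> merged; set of 6 now {6, 12}
Step 11: union(10, 5) -> merged; set of 10 now {5, 10}
Step 12: union(0, 11) -> merged; set of 0 now {0, 2, 7, 9, 11}
Step 13: union(8, 4) -> merged; set of 8 now {3, 4, 8}
Step 14: find(10) -> no change; set of 10 is {5, 10}
Step 15: union(3, 2) -> merged; set of 3 now {0, 2, 3, 4, 7, 8, 9, 11}
Step 16: union(11, 9) -> already same set; set of 11 now {0, 2, 3, 4, 7, 8, 9, 11}
Step 17: union(2, 9) -> already same set; set of 2 now {0, 2, 3, 4, 7, 8, 9, 11}
Step 18: union(12, 10) -> merged; set of 12 now {5, 6, 10, 12}
Set of 0: {0, 2, 3, 4, 7, 8, 9, 11}; 9 is a member.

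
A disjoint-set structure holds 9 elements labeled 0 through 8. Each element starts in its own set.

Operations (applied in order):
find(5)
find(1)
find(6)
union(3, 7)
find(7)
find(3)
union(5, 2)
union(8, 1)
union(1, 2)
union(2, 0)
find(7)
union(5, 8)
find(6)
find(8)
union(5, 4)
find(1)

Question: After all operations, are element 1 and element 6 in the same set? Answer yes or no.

Answer: no

Derivation:
Step 1: find(5) -> no change; set of 5 is {5}
Step 2: find(1) -> no change; set of 1 is {1}
Step 3: find(6) -> no change; set of 6 is {6}
Step 4: union(3, 7) -> merged; set of 3 now {3, 7}
Step 5: find(7) -> no change; set of 7 is {3, 7}
Step 6: find(3) -> no change; set of 3 is {3, 7}
Step 7: union(5, 2) -> merged; set of 5 now {2, 5}
Step 8: union(8, 1) -> merged; set of 8 now {1, 8}
Step 9: union(1, 2) -> merged; set of 1 now {1, 2, 5, 8}
Step 10: union(2, 0) -> merged; set of 2 now {0, 1, 2, 5, 8}
Step 11: find(7) -> no change; set of 7 is {3, 7}
Step 12: union(5, 8) -> already same set; set of 5 now {0, 1, 2, 5, 8}
Step 13: find(6) -> no change; set of 6 is {6}
Step 14: find(8) -> no change; set of 8 is {0, 1, 2, 5, 8}
Step 15: union(5, 4) -> merged; set of 5 now {0, 1, 2, 4, 5, 8}
Step 16: find(1) -> no change; set of 1 is {0, 1, 2, 4, 5, 8}
Set of 1: {0, 1, 2, 4, 5, 8}; 6 is not a member.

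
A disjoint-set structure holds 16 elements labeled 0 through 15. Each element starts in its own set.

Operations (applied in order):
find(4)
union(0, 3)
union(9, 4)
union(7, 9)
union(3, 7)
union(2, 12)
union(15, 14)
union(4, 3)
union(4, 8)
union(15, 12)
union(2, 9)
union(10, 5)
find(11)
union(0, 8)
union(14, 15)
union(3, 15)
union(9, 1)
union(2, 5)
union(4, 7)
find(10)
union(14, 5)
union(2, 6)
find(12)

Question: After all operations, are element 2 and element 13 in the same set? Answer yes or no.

Step 1: find(4) -> no change; set of 4 is {4}
Step 2: union(0, 3) -> merged; set of 0 now {0, 3}
Step 3: union(9, 4) -> merged; set of 9 now {4, 9}
Step 4: union(7, 9) -> merged; set of 7 now {4, 7, 9}
Step 5: union(3, 7) -> merged; set of 3 now {0, 3, 4, 7, 9}
Step 6: union(2, 12) -> merged; set of 2 now {2, 12}
Step 7: union(15, 14) -> merged; set of 15 now {14, 15}
Step 8: union(4, 3) -> already same set; set of 4 now {0, 3, 4, 7, 9}
Step 9: union(4, 8) -> merged; set of 4 now {0, 3, 4, 7, 8, 9}
Step 10: union(15, 12) -> merged; set of 15 now {2, 12, 14, 15}
Step 11: union(2, 9) -> merged; set of 2 now {0, 2, 3, 4, 7, 8, 9, 12, 14, 15}
Step 12: union(10, 5) -> merged; set of 10 now {5, 10}
Step 13: find(11) -> no change; set of 11 is {11}
Step 14: union(0, 8) -> already same set; set of 0 now {0, 2, 3, 4, 7, 8, 9, 12, 14, 15}
Step 15: union(14, 15) -> already same set; set of 14 now {0, 2, 3, 4, 7, 8, 9, 12, 14, 15}
Step 16: union(3, 15) -> already same set; set of 3 now {0, 2, 3, 4, 7, 8, 9, 12, 14, 15}
Step 17: union(9, 1) -> merged; set of 9 now {0, 1, 2, 3, 4, 7, 8, 9, 12, 14, 15}
Step 18: union(2, 5) -> merged; set of 2 now {0, 1, 2, 3, 4, 5, 7, 8, 9, 10, 12, 14, 15}
Step 19: union(4, 7) -> already same set; set of 4 now {0, 1, 2, 3, 4, 5, 7, 8, 9, 10, 12, 14, 15}
Step 20: find(10) -> no change; set of 10 is {0, 1, 2, 3, 4, 5, 7, 8, 9, 10, 12, 14, 15}
Step 21: union(14, 5) -> already same set; set of 14 now {0, 1, 2, 3, 4, 5, 7, 8, 9, 10, 12, 14, 15}
Step 22: union(2, 6) -> merged; set of 2 now {0, 1, 2, 3, 4, 5, 6, 7, 8, 9, 10, 12, 14, 15}
Step 23: find(12) -> no change; set of 12 is {0, 1, 2, 3, 4, 5, 6, 7, 8, 9, 10, 12, 14, 15}
Set of 2: {0, 1, 2, 3, 4, 5, 6, 7, 8, 9, 10, 12, 14, 15}; 13 is not a member.

Answer: no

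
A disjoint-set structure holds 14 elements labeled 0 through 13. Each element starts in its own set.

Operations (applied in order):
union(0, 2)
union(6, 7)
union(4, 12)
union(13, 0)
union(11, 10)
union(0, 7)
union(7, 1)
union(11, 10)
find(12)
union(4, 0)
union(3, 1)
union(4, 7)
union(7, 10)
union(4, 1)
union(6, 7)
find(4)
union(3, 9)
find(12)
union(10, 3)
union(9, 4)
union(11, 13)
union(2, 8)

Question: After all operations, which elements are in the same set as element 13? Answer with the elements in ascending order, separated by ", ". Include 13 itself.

Answer: 0, 1, 2, 3, 4, 6, 7, 8, 9, 10, 11, 12, 13

Derivation:
Step 1: union(0, 2) -> merged; set of 0 now {0, 2}
Step 2: union(6, 7) -> merged; set of 6 now {6, 7}
Step 3: union(4, 12) -> merged; set of 4 now {4, 12}
Step 4: union(13, 0) -> merged; set of 13 now {0, 2, 13}
Step 5: union(11, 10) -> merged; set of 11 now {10, 11}
Step 6: union(0, 7) -> merged; set of 0 now {0, 2, 6, 7, 13}
Step 7: union(7, 1) -> merged; set of 7 now {0, 1, 2, 6, 7, 13}
Step 8: union(11, 10) -> already same set; set of 11 now {10, 11}
Step 9: find(12) -> no change; set of 12 is {4, 12}
Step 10: union(4, 0) -> merged; set of 4 now {0, 1, 2, 4, 6, 7, 12, 13}
Step 11: union(3, 1) -> merged; set of 3 now {0, 1, 2, 3, 4, 6, 7, 12, 13}
Step 12: union(4, 7) -> already same set; set of 4 now {0, 1, 2, 3, 4, 6, 7, 12, 13}
Step 13: union(7, 10) -> merged; set of 7 now {0, 1, 2, 3, 4, 6, 7, 10, 11, 12, 13}
Step 14: union(4, 1) -> already same set; set of 4 now {0, 1, 2, 3, 4, 6, 7, 10, 11, 12, 13}
Step 15: union(6, 7) -> already same set; set of 6 now {0, 1, 2, 3, 4, 6, 7, 10, 11, 12, 13}
Step 16: find(4) -> no change; set of 4 is {0, 1, 2, 3, 4, 6, 7, 10, 11, 12, 13}
Step 17: union(3, 9) -> merged; set of 3 now {0, 1, 2, 3, 4, 6, 7, 9, 10, 11, 12, 13}
Step 18: find(12) -> no change; set of 12 is {0, 1, 2, 3, 4, 6, 7, 9, 10, 11, 12, 13}
Step 19: union(10, 3) -> already same set; set of 10 now {0, 1, 2, 3, 4, 6, 7, 9, 10, 11, 12, 13}
Step 20: union(9, 4) -> already same set; set of 9 now {0, 1, 2, 3, 4, 6, 7, 9, 10, 11, 12, 13}
Step 21: union(11, 13) -> already same set; set of 11 now {0, 1, 2, 3, 4, 6, 7, 9, 10, 11, 12, 13}
Step 22: union(2, 8) -> merged; set of 2 now {0, 1, 2, 3, 4, 6, 7, 8, 9, 10, 11, 12, 13}
Component of 13: {0, 1, 2, 3, 4, 6, 7, 8, 9, 10, 11, 12, 13}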